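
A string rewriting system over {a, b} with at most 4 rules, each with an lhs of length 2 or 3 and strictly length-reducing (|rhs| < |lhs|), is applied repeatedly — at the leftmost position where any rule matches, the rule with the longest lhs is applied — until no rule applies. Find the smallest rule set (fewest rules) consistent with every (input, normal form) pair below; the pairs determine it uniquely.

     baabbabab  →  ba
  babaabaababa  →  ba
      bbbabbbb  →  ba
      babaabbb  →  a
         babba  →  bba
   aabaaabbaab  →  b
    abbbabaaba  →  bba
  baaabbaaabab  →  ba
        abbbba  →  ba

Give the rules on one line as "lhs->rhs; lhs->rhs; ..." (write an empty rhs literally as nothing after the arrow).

  | baabbabab => bbabab => bbbab => abab => bab => ba
  | babaabaababa => bbaabaababa => bbaababa => bbaba => bbba => aba => ba
  | bbbabbbb => ababbbb => babbbb => babbb => babb => bab => ba
  | babaabbb => bbaabbb => bbbb => abb => ab => a

ab->a; aba->ba; baa->; bbb->ab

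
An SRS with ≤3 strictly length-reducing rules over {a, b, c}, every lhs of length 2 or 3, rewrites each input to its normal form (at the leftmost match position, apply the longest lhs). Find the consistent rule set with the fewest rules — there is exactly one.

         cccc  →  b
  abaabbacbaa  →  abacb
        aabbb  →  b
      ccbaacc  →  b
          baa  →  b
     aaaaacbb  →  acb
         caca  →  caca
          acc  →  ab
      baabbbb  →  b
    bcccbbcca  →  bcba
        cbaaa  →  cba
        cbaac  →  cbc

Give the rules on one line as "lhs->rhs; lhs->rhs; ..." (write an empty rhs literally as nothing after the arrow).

  | cccc => bcc => bb => b
  | abaabbacbaa => abbbacbaa => abbacbaa => abacbaa => abacb
  | aabbb => bbb => bb => b
  | ccbaacc => bbaacc => baacc => bcc => bb => b

aa->; bb->b; cc->b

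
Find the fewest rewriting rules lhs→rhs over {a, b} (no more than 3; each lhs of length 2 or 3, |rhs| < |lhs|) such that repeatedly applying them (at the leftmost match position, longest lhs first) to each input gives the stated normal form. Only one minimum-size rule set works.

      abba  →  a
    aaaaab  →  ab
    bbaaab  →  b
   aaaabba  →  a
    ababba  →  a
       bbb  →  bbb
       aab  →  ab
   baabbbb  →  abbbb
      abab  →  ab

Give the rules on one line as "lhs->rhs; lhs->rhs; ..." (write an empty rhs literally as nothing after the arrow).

  | abba => aba => aa => a
  | aaaaab => aab => ab
  | bbaaab => baaab => aaab => b
  | aaaabba => abba => aba => aa => a

aa->a; aaa->; ba->a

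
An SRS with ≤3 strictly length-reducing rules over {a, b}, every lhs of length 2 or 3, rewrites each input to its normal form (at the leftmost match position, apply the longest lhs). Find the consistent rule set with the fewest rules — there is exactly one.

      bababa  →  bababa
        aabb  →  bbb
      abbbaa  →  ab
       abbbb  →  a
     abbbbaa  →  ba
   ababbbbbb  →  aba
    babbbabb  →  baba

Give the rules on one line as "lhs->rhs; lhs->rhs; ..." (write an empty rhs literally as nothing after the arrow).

aa->b; abb->a; baa->b

  | bababa
  | aabb => bbb
  | abbbaa => abaa => ab
  | abbbb => abb => a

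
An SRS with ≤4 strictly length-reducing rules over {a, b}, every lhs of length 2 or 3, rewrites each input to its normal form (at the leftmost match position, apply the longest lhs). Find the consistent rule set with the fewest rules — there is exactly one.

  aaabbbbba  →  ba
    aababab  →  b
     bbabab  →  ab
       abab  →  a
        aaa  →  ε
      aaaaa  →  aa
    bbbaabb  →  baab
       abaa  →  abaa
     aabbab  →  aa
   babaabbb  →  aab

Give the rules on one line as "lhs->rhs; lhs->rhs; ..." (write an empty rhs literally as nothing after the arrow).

aaa->; bab->; bb->b

  | aaabbbbba => bbbbba => bbbba => bbba => bba => ba
  | aababab => aaab => b
  | bbabab => babab => ab
  | abab => a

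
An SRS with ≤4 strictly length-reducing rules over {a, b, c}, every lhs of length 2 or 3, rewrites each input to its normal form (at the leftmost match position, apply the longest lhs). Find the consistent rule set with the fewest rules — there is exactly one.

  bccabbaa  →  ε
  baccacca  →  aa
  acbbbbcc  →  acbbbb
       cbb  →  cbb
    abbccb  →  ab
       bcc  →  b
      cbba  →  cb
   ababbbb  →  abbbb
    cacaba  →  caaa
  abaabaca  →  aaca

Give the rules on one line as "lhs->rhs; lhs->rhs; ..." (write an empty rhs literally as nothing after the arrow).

ba->; cab->a; cc->; ccb->a

  | bccabbaa => babbaa => bbaa => ba => ε
  | baccacca => ccacca => acca => aa
  | acbbbbcc => acbbbb
  | cbb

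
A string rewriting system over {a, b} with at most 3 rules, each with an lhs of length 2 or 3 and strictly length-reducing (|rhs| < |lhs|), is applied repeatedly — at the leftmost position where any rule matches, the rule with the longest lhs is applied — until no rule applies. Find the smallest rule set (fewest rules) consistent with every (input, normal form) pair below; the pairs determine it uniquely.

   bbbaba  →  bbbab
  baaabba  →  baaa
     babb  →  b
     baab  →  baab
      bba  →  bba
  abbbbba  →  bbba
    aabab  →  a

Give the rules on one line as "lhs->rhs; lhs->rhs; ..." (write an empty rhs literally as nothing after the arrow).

aba->ab; abb->

  | bbbaba => bbbab
  | baaabba => baaa
  | babb => b
  | baab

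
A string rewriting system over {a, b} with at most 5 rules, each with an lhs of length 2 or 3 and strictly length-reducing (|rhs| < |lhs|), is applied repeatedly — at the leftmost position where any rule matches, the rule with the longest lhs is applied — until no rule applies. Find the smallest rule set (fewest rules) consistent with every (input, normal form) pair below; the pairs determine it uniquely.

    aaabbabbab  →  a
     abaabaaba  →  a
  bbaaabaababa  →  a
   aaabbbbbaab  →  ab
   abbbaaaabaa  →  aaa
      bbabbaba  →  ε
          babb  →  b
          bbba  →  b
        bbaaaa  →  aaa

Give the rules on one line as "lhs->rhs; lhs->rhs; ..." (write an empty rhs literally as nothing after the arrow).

aab->; ba->; bab->; bba->

  | aaabbabbab => ababbab => abab => a
  | abaabaaba => aabaaba => aaba => a
  | bbaaabaababa => aabaababa => aababa => aba => a
  | aaabbbbbaab => abbbbaab => abbab => ab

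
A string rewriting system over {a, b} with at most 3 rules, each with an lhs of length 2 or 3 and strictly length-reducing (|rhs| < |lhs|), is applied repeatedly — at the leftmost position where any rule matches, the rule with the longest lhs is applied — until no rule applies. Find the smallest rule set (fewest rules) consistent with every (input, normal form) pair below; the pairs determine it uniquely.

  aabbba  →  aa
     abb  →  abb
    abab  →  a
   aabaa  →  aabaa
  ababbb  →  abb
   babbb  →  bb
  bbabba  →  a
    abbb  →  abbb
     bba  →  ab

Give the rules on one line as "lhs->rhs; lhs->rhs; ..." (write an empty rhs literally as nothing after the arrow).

  | aabbba => aabab => aa
  | abb
  | abab => a
  | aabaa

bab->; bba->ab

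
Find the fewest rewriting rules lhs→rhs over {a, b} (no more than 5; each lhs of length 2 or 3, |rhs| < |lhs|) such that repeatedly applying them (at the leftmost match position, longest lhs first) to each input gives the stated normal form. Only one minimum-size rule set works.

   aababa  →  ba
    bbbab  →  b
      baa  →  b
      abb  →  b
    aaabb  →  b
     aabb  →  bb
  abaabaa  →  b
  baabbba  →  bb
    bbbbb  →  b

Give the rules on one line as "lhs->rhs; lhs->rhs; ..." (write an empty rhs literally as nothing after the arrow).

  | aababa => baba => ba
  | bbbab => bab => b
  | baa => b
  | abb => b

aa->; ab->; bba->bb; bbb->b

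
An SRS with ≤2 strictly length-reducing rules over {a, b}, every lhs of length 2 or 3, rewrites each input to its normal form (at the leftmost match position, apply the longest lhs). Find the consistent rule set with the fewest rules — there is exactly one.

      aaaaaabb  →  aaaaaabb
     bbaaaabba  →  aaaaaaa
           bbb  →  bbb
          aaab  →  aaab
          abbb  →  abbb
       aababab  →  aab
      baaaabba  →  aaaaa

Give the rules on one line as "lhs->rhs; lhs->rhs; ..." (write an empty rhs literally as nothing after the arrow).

  | aaaaaabb
  | bbaaaabba => aaaaabba => aaaaaaa
  | bbb
  | aaab

ba->; bba->aa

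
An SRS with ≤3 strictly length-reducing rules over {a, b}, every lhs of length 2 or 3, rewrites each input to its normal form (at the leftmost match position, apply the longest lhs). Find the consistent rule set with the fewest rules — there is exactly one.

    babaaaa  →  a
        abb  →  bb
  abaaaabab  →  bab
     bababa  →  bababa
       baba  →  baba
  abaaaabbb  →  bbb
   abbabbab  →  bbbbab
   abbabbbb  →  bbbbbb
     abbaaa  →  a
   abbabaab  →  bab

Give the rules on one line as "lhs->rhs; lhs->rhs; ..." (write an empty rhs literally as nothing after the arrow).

aa->; abb->bb; baa->a

  | babaaaa => baaaa => aaa => a
  | abb => bb
  | abaaaabab => aaaabab => aabab => bab
  | bababa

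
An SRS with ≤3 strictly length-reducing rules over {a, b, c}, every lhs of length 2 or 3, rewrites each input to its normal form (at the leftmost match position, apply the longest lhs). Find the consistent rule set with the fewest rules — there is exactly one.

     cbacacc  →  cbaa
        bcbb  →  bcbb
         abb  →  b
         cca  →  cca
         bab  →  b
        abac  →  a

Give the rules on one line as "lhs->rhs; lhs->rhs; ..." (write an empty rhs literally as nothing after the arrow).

ab->; ac->a

  | cbacacc => cbaacc => cbaac => cbaa
  | bcbb
  | abb => b
  | cca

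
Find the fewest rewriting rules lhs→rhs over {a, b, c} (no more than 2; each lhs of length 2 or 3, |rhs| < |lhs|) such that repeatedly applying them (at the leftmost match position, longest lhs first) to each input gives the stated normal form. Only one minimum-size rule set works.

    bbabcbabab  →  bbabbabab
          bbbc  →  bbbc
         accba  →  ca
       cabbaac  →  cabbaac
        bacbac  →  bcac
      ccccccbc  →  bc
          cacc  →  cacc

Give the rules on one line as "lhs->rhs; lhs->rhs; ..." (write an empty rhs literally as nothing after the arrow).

acb->c; cb->b

  | bbabcbabab => bbabbabab
  | bbbc
  | accba => acba => ca
  | cabbaac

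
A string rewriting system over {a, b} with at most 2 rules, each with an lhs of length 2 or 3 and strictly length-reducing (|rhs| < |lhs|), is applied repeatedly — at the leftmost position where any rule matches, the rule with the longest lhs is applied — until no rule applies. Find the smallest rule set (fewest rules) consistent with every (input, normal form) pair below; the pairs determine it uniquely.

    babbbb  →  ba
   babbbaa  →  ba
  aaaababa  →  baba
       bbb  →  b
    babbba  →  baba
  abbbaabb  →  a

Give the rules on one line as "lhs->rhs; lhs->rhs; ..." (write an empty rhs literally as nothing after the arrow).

aa->b; bb->

  | babbbb => babb => ba
  | babbbaa => babaa => babb => ba
  | aaaababa => baababa => bbbaba => baba
  | bbb => b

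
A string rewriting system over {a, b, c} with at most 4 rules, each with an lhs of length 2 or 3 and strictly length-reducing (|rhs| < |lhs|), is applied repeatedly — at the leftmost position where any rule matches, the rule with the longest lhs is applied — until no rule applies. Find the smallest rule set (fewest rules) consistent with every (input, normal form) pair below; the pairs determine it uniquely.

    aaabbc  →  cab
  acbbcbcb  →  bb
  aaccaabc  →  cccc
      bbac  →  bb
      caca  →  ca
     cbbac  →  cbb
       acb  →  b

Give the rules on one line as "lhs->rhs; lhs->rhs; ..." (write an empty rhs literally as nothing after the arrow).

  | aaabbc => cabbc => cab
  | acbbcbcb => bbcbcb => bbcb => bb
  | aaccaabc => cccaabc => ccccbc => cccc
  | bbac => bb

aa->c; ac->; bc->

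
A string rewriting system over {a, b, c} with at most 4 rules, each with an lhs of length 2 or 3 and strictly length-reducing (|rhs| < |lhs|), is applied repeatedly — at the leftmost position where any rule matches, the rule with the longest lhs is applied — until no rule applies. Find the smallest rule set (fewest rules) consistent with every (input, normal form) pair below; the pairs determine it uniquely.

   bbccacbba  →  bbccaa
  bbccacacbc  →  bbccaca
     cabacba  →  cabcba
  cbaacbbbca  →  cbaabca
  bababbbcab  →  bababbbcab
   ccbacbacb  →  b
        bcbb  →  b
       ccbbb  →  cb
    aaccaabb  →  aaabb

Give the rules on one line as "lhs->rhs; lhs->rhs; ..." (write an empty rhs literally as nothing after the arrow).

  | bbccacbba => bbccaa
  | bbccacacbc => bbccaca
  | cabacba => cabcba
  | cbaacbbbca => cbaabca

acc->; bac->bc; cbb->; cbc->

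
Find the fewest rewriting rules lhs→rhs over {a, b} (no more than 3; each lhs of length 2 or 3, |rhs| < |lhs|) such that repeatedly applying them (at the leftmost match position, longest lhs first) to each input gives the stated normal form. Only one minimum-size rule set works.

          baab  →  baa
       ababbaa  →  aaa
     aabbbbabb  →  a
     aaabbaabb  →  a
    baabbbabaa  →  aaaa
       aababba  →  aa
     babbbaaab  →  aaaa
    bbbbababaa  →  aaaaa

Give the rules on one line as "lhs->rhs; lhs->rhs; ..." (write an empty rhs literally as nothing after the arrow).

  | baab => baa
  | ababbaa => aabbaa => abbaa => bbaa => aaa
  | aabbbbabb => abbbbabb => bbbbabb => abbabb => bbabb => aabb => abb => bb => a
  | aaabbaabb => aabbaabb => abbaabb => bbaabb => aaabb => aabb => abb => bb => a

ab->a; abb->bb; bb->a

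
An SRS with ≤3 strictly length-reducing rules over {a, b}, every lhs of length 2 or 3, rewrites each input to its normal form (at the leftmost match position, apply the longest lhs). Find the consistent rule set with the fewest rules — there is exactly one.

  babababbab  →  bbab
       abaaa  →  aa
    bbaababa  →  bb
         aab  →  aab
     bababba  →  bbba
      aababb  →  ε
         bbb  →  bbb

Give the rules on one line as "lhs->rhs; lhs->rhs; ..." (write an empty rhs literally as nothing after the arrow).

aba->; abb->

  | babababbab => bbabbab => bbab
  | abaaa => aa
  | bbaababa => bbaba => bb
  | aab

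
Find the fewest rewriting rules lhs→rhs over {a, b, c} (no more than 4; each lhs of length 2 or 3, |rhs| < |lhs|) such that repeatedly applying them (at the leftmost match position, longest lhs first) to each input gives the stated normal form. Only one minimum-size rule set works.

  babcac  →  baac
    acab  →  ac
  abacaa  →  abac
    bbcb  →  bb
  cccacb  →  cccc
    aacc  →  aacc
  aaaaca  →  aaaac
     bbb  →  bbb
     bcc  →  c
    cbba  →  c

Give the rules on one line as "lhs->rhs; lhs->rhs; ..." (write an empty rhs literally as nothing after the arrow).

bc->; ca->c; cb->c

  | babcac => baac
  | acab => acb => ac
  | abacaa => abaca => abac
  | bbcb => bb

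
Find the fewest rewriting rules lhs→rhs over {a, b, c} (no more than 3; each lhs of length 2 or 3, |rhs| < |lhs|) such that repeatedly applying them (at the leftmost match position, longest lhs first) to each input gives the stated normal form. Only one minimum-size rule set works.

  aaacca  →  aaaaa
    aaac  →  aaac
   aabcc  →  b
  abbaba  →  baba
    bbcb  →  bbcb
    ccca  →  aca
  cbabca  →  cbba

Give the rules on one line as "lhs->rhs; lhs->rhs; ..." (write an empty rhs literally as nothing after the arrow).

  | aaacca => aaaaa
  | aaac
  | aabcc => abc => b
  | abbaba => baba

abb->b; abc->b; cc->a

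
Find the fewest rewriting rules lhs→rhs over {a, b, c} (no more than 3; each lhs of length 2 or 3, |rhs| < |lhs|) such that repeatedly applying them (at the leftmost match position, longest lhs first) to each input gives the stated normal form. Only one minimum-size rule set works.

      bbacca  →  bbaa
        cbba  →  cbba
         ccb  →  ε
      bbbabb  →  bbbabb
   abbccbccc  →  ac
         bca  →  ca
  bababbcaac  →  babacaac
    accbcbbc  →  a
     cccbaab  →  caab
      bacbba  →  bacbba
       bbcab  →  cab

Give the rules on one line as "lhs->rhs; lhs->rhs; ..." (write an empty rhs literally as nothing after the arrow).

acc->a; bc->c; ccb->

  | bbacca => bbaa
  | cbba
  | ccb => ε
  | bbbabb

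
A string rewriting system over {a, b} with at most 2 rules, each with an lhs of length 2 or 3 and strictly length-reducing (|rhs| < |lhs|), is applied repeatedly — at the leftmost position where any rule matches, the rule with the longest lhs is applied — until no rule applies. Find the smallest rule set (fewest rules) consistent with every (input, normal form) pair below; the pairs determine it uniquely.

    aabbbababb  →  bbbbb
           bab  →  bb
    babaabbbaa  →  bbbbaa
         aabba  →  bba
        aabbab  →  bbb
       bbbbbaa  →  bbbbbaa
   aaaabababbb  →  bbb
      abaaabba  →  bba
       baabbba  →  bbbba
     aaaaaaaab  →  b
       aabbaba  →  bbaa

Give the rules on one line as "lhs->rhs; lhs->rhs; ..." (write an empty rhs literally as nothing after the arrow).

  | aabbbababb => abbbababb => bbbababb => bbbaabb => bbbabb => bbbbb
  | bab => bb
  | babaabbbaa => baaabbbaa => baabbbaa => babbbaa => bbbbaa
  | aabba => abba => bba

ab->b; aba->aa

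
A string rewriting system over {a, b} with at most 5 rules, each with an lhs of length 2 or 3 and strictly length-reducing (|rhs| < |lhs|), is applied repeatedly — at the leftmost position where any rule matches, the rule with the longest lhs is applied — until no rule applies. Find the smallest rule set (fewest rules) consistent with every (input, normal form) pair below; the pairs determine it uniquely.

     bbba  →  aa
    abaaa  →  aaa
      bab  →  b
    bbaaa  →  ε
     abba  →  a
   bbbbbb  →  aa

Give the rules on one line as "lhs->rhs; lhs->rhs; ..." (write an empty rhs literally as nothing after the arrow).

  | bbba => aa
  | abaaa => aaa
  | bab => b
  | bbaaa => bbaa => bba => bb => ε

ba->; bb->; bba->bb; bbb->a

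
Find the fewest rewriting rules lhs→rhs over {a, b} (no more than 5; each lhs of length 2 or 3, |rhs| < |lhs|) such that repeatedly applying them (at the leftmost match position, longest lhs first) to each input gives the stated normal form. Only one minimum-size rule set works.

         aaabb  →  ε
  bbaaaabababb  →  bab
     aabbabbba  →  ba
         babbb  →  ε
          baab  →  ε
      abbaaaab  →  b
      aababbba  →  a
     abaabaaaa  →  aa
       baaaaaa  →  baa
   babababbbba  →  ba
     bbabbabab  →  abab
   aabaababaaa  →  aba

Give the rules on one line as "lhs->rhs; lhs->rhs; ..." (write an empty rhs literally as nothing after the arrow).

  | aaabb => abb => ε
  | bbaaaabababb => aaaabababb => aabababb => bababb => bab
  | aabbabbba => bbabbba => abbba => ba
  | babbb => bb => ε

aaa->a; aab->b; abb->; bb->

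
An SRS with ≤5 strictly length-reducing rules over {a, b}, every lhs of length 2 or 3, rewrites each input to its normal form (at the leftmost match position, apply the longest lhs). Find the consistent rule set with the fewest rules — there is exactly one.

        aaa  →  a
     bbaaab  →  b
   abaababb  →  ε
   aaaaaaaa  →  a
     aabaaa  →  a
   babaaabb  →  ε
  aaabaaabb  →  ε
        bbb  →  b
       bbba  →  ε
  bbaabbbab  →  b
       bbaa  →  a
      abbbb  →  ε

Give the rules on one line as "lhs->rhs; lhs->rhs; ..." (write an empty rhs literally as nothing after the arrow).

aa->a; ab->b; ba->; bb->

  | aaa => aa => a
  | bbaaab => aaab => aab => ab => b
  | abaababb => baababb => ababb => babb => bb => ε
  | aaaaaaaa => aaaaaaa => aaaaaa => aaaaa => aaaa => aaa => aa => a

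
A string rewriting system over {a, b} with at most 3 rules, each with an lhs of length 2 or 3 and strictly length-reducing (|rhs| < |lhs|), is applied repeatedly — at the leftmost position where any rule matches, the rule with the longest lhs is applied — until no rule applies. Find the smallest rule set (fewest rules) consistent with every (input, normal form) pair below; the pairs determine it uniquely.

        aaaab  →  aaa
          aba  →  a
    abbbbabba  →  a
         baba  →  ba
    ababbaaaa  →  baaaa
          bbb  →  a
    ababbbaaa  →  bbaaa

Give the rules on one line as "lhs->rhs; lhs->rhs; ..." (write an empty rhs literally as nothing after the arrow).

ab->; bbb->a

  | aaaab => aaa
  | aba => a
  | abbbbabba => bbbabba => aabba => aba => a
  | baba => ba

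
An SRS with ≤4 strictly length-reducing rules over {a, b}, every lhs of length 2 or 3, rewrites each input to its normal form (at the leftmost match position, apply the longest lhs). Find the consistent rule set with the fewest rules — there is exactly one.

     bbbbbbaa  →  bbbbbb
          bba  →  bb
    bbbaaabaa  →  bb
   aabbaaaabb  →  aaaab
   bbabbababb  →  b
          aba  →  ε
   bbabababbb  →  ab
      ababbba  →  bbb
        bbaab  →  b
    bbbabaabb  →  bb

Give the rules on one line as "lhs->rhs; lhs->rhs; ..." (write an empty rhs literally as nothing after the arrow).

aba->; abb->ab; ba->b; bab->

  | bbbbbbaa => bbbbbba => bbbbbb
  | bba => bb
  | bbbaaabaa => bbbaabaa => bbbabaa => bbaa => bba => bb
  | aabbaaaabb => aabaaaabb => aaaabb => aaaab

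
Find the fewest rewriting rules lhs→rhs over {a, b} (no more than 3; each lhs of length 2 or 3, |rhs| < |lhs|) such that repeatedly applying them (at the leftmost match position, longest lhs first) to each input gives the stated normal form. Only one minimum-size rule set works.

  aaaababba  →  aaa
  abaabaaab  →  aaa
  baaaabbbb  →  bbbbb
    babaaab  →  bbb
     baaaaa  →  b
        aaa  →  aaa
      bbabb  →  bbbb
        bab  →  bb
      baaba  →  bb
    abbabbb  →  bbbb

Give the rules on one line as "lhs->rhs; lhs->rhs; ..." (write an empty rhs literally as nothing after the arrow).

  | aaaababba => aaaabba => aaaba => aaa
  | abaabaaab => aabaaab => aaaab => aaa
  | baaaabbbb => baaabbbb => baabbbb => babbbb => bbbbb
  | babaaab => bbaaab => bbaab => bbab => bbb

ab->; ba->b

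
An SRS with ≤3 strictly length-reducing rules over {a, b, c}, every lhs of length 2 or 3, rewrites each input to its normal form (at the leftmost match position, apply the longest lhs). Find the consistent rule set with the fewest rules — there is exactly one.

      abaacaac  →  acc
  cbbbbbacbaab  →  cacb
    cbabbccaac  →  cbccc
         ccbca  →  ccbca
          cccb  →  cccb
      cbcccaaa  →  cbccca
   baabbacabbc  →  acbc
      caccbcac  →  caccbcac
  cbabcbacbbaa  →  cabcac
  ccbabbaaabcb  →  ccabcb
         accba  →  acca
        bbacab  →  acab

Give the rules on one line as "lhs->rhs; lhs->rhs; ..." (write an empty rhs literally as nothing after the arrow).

aa->; abb->b; ba->a

  | abaacaac => aaacaac => acaac => acc
  | cbbbbbacbaab => cbbbbacbaab => cbbbacbaab => cbbacbaab => cbacbaab => cacbaab => cacaab => cacb
  | cbabbccaac => cabbccaac => cbccaac => cbccc
  | ccbca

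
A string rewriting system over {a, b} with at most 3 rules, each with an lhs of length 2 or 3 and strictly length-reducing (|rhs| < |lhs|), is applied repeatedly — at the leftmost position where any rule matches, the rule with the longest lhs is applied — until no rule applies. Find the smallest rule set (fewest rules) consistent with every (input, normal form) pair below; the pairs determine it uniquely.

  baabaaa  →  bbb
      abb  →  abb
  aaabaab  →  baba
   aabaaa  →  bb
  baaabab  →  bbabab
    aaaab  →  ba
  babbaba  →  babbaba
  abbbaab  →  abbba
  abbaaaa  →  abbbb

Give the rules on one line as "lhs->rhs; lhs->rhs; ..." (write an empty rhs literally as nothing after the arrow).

aa->b; aab->a

  | baabaaa => baaaa => bbaa => bbb
  | abb
  | aaabaab => babaab => baba
  | aabaaa => aaaa => baa => bb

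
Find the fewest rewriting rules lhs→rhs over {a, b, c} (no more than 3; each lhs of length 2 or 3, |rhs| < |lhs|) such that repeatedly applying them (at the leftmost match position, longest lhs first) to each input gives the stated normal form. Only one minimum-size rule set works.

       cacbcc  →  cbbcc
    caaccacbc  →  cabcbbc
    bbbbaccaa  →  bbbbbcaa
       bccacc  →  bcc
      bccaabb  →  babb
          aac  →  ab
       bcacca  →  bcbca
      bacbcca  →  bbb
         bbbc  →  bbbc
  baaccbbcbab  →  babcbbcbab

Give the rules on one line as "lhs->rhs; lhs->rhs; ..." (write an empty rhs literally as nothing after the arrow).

ac->b; cca->

  | cacbcc => cbbcc
  | caaccacbc => cabcacbc => cabcbbc
  | bbbbaccaa => bbbbbcaa
  | bccacc => bcc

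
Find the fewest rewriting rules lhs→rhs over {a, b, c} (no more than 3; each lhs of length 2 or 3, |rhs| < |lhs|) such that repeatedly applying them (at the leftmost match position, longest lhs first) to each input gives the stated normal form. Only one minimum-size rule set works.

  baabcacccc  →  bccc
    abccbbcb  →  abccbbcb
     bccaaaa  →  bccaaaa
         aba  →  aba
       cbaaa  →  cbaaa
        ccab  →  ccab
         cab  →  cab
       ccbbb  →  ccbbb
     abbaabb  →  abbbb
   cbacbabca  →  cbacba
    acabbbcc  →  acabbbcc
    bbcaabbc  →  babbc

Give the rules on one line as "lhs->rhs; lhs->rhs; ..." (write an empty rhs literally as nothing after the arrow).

  | baabcacccc => baacccc => bccc
  | abccbbcb
  | bccaaaa
  | aba

aac->; bba->bb; bca->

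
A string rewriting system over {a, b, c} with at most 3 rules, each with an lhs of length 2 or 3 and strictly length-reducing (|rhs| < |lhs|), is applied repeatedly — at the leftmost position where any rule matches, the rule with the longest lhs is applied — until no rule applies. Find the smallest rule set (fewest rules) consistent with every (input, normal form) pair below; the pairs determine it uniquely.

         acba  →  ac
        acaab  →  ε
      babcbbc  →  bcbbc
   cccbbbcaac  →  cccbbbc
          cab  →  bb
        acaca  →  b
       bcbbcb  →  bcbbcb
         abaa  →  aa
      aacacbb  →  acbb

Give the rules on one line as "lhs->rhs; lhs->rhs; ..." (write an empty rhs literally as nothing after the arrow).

  | acba => ac
  | acaab => abab => ab => ε
  | babcbbc => bcbbc
  | cccbbbcaac => cccbbbbac => cccbbbc

ab->; ba->; ca->b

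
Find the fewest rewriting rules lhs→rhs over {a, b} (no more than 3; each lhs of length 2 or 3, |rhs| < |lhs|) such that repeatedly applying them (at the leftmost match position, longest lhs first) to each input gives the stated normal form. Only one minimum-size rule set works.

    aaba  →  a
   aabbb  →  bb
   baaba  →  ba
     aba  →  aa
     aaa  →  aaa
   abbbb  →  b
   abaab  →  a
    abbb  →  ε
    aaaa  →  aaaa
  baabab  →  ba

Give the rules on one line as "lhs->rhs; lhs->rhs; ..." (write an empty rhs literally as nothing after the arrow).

aab->; ab->a; abb->aa

  | aaba => a
  | aabbb => bb
  | baaba => ba
  | aba => aa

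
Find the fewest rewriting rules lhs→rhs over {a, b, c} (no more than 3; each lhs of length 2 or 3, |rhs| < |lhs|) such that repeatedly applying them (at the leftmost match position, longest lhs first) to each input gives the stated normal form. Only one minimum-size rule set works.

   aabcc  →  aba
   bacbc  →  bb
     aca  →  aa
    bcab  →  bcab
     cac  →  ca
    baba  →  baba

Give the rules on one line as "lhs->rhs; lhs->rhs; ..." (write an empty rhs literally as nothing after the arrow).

  | aabcc => abac => aba
  | bacbc => babc => bba => bb
  | aca => aa
  | bcab

abc->ba; ac->a; bba->bb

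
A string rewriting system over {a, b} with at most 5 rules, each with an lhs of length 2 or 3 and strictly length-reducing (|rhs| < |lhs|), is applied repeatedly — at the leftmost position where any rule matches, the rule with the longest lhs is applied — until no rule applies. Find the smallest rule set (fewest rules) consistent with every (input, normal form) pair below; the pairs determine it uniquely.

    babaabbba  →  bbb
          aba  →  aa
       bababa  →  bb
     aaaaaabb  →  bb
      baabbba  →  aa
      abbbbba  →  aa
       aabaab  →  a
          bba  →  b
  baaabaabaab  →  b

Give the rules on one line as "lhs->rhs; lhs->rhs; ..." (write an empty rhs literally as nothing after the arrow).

aaa->; ab->a; ba->; bab->bb

  | babaabbba => bbaabbba => babbba => bbbba => bbb
  | aba => aa
  | bababa => bbaba => bbba => bb
  | aaaaaabb => aaabb => bb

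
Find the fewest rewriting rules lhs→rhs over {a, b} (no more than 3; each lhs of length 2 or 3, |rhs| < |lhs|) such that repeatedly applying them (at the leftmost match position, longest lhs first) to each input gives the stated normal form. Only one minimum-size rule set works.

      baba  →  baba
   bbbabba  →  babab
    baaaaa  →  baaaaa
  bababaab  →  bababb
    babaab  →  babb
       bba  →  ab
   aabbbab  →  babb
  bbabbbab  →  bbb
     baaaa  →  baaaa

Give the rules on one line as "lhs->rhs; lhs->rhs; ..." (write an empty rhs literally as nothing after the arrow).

aab->b; bba->ab

  | baba
  | bbbabba => babbba => babab
  | baaaaa
  | bababaab => bababb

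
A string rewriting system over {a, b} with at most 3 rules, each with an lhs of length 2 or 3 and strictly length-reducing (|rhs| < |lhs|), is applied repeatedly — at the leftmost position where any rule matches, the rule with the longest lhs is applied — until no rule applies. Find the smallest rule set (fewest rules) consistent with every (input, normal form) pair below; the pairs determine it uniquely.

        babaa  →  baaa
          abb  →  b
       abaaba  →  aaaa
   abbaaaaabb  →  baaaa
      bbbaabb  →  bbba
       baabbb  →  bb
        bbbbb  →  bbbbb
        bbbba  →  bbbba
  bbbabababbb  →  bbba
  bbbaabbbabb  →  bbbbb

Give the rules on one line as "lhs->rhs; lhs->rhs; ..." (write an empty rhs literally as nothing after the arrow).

  | babaa => baaa
  | abb => b
  | abaaba => aaaba => aaaa
  | abbaaaaabb => baaaaabb => baaaab => baaaa

ab->a; abb->b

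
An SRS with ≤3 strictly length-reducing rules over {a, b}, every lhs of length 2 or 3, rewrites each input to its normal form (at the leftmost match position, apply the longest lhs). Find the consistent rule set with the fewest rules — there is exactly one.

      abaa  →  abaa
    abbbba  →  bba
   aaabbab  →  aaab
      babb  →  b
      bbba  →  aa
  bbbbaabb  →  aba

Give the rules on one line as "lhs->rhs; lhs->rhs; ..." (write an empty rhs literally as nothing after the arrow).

  | abaa
  | abbbba => bba
  | aaabbab => aaab
  | babb => b

abb->; bbb->a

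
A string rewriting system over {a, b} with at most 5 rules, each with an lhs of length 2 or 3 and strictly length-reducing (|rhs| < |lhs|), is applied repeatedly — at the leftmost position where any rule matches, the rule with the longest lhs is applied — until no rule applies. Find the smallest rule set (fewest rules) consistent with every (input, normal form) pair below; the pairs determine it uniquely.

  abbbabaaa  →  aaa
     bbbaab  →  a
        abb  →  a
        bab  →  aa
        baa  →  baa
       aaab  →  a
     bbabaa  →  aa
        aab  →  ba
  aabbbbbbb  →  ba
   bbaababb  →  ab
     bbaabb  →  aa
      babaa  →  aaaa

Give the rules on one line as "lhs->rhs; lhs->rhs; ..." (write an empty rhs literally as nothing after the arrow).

aab->ba; aba->a; bab->aa; bb->

  | abbbabaaa => ababaaa => abaaa => aaa
  | bbbaab => baab => bba => a
  | abb => a
  | bab => aa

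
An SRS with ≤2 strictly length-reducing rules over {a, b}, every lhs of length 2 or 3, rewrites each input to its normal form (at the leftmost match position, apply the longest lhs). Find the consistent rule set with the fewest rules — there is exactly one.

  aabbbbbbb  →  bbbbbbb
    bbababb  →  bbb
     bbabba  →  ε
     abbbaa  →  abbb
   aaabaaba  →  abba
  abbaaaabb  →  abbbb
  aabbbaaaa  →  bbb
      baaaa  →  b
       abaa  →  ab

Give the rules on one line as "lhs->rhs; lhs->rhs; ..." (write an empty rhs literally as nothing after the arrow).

  | aabbbbbbb => bbbbbbb
  | bbababb => baabb => bbb
  | bbabba => baba => aa => ε
  | abbbaa => abbb

aa->; bab->a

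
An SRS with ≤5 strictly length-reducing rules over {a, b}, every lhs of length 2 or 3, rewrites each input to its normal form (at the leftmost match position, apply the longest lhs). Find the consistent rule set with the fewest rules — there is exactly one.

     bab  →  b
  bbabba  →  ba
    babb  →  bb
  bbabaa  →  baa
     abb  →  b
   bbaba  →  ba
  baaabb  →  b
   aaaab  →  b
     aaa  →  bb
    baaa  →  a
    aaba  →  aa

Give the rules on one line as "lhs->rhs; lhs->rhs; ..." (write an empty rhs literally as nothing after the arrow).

aaa->bb; ab->; bba->ba; bbb->a

  | bab => b
  | bbabba => babba => bba => ba
  | babb => bb
  | bbabaa => babaa => baa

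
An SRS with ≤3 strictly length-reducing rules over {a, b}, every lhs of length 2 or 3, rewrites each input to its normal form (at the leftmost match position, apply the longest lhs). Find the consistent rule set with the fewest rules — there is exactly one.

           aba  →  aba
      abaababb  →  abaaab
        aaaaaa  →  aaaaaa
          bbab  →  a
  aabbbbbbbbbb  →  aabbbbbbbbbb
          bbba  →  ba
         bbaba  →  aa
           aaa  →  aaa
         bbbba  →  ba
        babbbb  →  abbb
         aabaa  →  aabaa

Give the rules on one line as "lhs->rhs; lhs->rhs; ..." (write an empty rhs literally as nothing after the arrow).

bab->a; bba->ba

  | aba
  | abaababb => abaaab
  | aaaaaa
  | bbab => bab => a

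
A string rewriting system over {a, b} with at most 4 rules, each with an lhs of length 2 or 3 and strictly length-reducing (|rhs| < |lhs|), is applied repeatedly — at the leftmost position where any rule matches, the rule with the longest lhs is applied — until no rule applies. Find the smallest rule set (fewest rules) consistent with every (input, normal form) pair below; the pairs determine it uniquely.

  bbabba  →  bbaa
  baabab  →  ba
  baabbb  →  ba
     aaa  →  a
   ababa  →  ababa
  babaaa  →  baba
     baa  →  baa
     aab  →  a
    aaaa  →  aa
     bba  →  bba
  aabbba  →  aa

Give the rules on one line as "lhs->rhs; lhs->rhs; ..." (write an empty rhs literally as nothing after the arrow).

  | bbabba => bbaa
  | baabab => baab => ba
  | baabbb => babb => ba
  | aaa => a

aaa->a; aab->a; abb->a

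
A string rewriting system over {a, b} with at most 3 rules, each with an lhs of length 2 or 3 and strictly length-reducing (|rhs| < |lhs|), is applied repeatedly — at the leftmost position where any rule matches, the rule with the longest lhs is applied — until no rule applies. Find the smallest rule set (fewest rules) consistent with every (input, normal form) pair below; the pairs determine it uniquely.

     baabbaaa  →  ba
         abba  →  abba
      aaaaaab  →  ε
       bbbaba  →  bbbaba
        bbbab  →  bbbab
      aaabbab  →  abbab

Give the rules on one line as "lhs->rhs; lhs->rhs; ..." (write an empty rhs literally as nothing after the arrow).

  | baabbaaa => baabaaa => baaaaa => baaa => ba
  | abba
  | aaaaaab => aaaab => aab => aa => ε
  | bbbaba

aa->; aab->aa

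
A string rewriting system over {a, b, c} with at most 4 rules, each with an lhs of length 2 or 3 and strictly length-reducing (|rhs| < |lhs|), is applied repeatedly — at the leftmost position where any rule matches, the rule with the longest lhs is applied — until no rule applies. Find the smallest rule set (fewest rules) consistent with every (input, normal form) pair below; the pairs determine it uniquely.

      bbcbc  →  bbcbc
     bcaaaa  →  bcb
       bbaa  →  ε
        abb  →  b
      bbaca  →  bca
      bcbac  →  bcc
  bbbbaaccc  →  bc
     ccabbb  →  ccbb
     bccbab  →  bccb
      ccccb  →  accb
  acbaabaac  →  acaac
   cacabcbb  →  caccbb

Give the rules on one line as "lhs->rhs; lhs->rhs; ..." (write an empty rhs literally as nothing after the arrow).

  | bbcbc
  | bcaaaa => bcbba => bcb
  | bbaa => ba => ε
  | abb => b

aaa->bb; ab->; ba->; ccc->ac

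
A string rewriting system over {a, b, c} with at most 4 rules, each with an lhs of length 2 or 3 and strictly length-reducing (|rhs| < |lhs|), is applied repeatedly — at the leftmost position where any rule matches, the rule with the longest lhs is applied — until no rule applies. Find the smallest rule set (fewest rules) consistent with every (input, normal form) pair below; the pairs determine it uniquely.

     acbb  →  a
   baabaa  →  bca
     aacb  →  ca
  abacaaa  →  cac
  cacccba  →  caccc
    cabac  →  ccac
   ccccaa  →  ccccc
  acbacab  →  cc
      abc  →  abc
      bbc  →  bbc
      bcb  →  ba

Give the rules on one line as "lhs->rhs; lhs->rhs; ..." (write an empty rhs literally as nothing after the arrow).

aa->c; aba->ca; aca->ac; cb->a

  | acbb => aab => cb => a
  | baabaa => bcbaa => baaa => bca
  | aacb => ccb => ca
  | abacaaa => cacaaa => cacaa => caca => cac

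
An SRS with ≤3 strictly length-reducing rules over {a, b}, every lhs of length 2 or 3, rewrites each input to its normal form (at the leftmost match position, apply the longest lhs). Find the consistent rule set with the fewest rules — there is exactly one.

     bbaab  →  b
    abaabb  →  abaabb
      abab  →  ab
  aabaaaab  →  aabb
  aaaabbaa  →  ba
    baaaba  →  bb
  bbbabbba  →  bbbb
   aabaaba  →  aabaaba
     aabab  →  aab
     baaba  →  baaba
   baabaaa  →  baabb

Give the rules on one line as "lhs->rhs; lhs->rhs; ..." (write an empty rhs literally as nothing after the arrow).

aaa->b; bab->b; bba->b

  | bbaab => bab => b
  | abaabb
  | abab => ab
  | aabaaaab => aabbab => aabb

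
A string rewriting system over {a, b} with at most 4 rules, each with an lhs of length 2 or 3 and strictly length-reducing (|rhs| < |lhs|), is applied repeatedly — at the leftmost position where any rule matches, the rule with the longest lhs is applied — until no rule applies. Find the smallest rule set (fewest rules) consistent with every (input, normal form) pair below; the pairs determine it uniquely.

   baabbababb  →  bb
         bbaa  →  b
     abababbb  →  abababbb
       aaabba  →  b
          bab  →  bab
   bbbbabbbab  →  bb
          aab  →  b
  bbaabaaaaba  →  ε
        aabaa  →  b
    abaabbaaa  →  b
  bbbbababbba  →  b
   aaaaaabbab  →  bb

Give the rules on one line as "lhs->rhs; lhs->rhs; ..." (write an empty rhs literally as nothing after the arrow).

  | baabbababb => bbbababb => baababb => bbabb => aabb => bb
  | bbaa => aaa => b
  | abababbb
  | aaabba => bbba => baa => b

aa->; aaa->b; bba->aa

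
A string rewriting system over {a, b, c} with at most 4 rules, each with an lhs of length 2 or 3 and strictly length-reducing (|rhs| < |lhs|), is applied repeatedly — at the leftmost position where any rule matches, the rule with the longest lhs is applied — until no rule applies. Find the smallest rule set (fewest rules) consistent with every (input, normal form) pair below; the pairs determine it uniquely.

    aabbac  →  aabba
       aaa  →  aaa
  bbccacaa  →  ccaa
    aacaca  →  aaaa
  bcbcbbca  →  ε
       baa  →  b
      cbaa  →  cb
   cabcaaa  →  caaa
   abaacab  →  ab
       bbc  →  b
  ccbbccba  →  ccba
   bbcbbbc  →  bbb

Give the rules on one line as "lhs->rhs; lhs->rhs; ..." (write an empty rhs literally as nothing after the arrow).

  | aabbac => aabba
  | aaa
  | bbccacaa => bcacaa => ccaa
  | aacaca => aaaca => aaaa

ac->a; baa->b; bc->; bca->c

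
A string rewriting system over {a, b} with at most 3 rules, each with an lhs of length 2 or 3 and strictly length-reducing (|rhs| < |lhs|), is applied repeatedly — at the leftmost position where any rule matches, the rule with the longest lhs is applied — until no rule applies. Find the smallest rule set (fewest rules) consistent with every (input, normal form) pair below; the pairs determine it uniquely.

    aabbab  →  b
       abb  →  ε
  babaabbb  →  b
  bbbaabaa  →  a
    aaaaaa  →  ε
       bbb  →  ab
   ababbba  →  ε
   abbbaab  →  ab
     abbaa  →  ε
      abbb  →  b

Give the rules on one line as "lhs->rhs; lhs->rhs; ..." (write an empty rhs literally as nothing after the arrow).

aa->; ba->; bb->a

  | aabbab => bbab => aab => b
  | abb => aa => ε
  | babaabbb => baabbb => abbb => aab => b
  | bbbaabaa => abaabaa => aabaa => baa => a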